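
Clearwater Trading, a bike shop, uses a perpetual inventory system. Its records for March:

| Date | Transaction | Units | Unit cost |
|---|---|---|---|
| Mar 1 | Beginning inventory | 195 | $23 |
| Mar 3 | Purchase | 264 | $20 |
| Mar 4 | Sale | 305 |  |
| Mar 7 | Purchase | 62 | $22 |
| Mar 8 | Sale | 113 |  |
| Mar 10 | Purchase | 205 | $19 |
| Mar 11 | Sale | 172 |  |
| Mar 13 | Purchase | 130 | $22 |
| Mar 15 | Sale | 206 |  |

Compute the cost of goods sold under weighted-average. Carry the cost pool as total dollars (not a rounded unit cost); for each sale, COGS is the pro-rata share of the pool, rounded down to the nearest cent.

COGS = $16,630.55

After Mar 1: 195 on hand, pool $4,485.00 (≈ $23.0000 each)
After Mar 3: 459 on hand, pool $9,765.00 (≈ $21.2745 each)
Mar 4, sell 305: 305/459 × $9,765.00 → $6,488.72
After Mar 7: 216 on hand, pool $4,640.28 (≈ $21.4828 each)
Mar 8, sell 113: 113/216 × $4,640.28 → $2,427.55
After Mar 10: 308 on hand, pool $6,107.73 (≈ $19.8303 each)
Mar 11, sell 172: 172/308 × $6,107.73 → $3,410.81
After Mar 13: 266 on hand, pool $5,556.92 (≈ $20.8907 each)
Mar 15, sell 206: 206/266 × $5,556.92 → $4,303.47
Total COGS = $6,488.72 + $2,427.55 + $3,410.81 + $4,303.47 = $16,630.55
Ending inventory (cost pool remaining) = $1,253.45
Check: goods available $17,884.00 = COGS $16,630.55 + ending $1,253.45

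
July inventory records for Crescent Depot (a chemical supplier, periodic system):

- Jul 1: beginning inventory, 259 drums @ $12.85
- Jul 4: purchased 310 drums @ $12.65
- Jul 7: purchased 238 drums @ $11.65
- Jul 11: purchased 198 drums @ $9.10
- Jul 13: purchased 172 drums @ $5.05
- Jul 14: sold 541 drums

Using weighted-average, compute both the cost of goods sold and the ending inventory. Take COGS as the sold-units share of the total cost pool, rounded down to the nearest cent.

Jul 14, sell 541: 541/1177 × $12,692.75 → $5,834.13
Ending inventory (cost pool remaining) = $6,858.62

COGS = $5,834.13; ending inventory = $6,858.62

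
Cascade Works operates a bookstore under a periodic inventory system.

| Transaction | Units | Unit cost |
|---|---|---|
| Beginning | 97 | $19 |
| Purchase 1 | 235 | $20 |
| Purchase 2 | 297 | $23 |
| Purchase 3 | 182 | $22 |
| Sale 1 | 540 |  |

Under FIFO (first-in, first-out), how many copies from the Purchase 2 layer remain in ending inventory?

89

Sale 1 (540) [FIFO — oldest first]: 97 @ $19 + 235 @ $20 + 208 @ $23 = $11,327
Ending inventory: 89 @ $23 + 182 @ $22 = $6,051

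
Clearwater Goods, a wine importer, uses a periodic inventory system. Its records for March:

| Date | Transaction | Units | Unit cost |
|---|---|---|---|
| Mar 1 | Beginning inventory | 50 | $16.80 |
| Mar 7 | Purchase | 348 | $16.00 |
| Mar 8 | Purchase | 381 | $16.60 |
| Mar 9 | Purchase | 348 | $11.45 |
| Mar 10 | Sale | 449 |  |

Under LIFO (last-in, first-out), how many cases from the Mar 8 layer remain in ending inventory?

280

Mar 10, 449 sold [LIFO — newest first]: 348 @ $11.45 + 101 @ $16.60 = $5,661.20
Ending inventory: 50 @ $16.80 + 348 @ $16.00 + 280 @ $16.60 = $11,056.00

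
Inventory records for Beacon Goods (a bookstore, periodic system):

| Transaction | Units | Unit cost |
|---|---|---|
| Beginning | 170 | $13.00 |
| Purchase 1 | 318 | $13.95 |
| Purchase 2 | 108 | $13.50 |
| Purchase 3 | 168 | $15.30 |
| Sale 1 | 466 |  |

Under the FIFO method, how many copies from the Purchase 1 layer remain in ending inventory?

Sale 1 (466) [FIFO — oldest first]: 170 @ $13.00 + 296 @ $13.95 = $6,339.20
Ending inventory: 22 @ $13.95 + 108 @ $13.50 + 168 @ $15.30 = $4,335.30
Check: goods available $10,674.50 = COGS $6,339.20 + ending $4,335.30

22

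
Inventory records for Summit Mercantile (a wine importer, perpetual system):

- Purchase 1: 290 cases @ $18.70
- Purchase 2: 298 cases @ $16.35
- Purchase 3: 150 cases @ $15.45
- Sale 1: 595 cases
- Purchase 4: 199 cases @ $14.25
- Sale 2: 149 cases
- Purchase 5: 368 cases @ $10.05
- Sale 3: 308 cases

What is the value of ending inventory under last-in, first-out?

Ending inventory = $3,989.60

Sale 1 (595) [LIFO — newest first]: 150 @ $15.45 + 298 @ $16.35 + 147 @ $18.70 = $9,938.70
Sale 2 (149) [LIFO — newest first]: 149 @ $14.25 = $2,123.25
Sale 3 (308) [LIFO — newest first]: 308 @ $10.05 = $3,095.40
Total COGS = $9,938.70 + $2,123.25 + $3,095.40 = $15,157.35
Ending inventory: 143 @ $18.70 + 50 @ $14.25 + 60 @ $10.05 = $3,989.60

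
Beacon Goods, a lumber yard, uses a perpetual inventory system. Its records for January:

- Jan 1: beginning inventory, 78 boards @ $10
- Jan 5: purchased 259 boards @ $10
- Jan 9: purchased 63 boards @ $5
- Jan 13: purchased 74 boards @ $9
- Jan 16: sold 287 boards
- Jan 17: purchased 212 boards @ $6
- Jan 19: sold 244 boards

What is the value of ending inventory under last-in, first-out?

Ending inventory = $1,550

Jan 16, 287 sold [LIFO — newest first]: 74 @ $9 + 63 @ $5 + 150 @ $10 = $2,481
Jan 19, 244 sold [LIFO — newest first]: 212 @ $6 + 32 @ $10 = $1,592
Total COGS = $2,481 + $1,592 = $4,073
Ending inventory: 78 @ $10 + 77 @ $10 = $1,550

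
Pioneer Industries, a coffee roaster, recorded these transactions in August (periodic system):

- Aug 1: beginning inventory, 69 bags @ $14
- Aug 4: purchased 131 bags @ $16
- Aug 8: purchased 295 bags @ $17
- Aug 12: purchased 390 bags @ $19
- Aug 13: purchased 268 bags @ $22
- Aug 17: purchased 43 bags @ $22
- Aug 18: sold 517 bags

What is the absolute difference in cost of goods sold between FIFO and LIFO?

$2,261

FIFO COGS: 69 @ $14 + 131 @ $16 + 295 @ $17 + 22 @ $19 = $8,495
LIFO COGS: 43 @ $22 + 268 @ $22 + 206 @ $19 = $10,756
Difference = |$8,495 − $10,756| = $2,261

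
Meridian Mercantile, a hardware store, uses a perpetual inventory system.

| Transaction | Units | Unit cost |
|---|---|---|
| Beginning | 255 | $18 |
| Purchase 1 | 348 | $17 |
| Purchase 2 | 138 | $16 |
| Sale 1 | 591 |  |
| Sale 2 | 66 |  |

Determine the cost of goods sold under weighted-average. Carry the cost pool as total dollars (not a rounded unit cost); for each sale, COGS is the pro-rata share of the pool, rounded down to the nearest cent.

COGS = $11,272.73

After Beginning: 255 on hand, pool $4,590.00 (≈ $18.0000 each)
After Purchase 1: 603 on hand, pool $10,506.00 (≈ $17.4229 each)
After Purchase 2: 741 on hand, pool $12,714.00 (≈ $17.1579 each)
Sale 1, sell 591: 591/741 × $12,714.00 → $10,140.31
Sale 2, sell 66: 66/150 × $2,573.69 → $1,132.42
Total COGS = $10,140.31 + $1,132.42 = $11,272.73
Ending inventory (cost pool remaining) = $1,441.27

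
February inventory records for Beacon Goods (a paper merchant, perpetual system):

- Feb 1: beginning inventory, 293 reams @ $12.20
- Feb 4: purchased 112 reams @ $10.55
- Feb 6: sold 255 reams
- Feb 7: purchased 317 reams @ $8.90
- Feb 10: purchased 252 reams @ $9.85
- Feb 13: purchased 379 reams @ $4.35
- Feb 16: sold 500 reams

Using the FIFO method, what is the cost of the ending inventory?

Ending inventory = $3,805.80

Feb 6, 255 sold [FIFO — oldest first]: 255 @ $12.20 = $3,111.00
Feb 16, 500 sold [FIFO — oldest first]: 38 @ $12.20 + 112 @ $10.55 + 317 @ $8.90 + 33 @ $9.85 = $4,791.55
Total COGS = $3,111.00 + $4,791.55 = $7,902.55
Ending inventory: 219 @ $9.85 + 379 @ $4.35 = $3,805.80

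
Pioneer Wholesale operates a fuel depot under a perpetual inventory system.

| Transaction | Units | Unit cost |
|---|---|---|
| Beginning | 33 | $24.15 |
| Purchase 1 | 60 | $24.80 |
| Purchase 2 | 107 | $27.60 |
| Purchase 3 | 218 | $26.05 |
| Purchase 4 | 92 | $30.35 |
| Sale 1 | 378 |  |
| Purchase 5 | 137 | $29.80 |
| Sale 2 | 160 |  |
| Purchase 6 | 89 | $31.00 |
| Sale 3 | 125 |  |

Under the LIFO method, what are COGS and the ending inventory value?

Sale 1 (378) [LIFO — newest first]: 92 @ $30.35 + 218 @ $26.05 + 68 @ $27.60 = $10,347.90
Sale 2 (160) [LIFO — newest first]: 137 @ $29.80 + 23 @ $27.60 = $4,717.40
Sale 3 (125) [LIFO — newest first]: 89 @ $31.00 + 16 @ $27.60 + 20 @ $24.80 = $3,696.60
Total COGS = $10,347.90 + $4,717.40 + $3,696.60 = $18,761.90
Ending inventory: 33 @ $24.15 + 40 @ $24.80 = $1,788.95
Check: goods available $20,550.85 = COGS $18,761.90 + ending $1,788.95

COGS = $18,761.90; ending inventory = $1,788.95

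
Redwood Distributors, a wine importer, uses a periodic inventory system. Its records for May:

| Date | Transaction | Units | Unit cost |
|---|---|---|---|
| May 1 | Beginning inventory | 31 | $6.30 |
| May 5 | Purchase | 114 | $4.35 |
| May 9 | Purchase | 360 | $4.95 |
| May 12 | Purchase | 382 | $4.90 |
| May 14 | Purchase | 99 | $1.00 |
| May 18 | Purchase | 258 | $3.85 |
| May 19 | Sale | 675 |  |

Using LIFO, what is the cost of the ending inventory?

May 19, 675 sold [LIFO — newest first]: 258 @ $3.85 + 99 @ $1.00 + 318 @ $4.90 = $2,650.50
Ending inventory: 31 @ $6.30 + 114 @ $4.35 + 360 @ $4.95 + 64 @ $4.90 = $2,786.80

Ending inventory = $2,786.80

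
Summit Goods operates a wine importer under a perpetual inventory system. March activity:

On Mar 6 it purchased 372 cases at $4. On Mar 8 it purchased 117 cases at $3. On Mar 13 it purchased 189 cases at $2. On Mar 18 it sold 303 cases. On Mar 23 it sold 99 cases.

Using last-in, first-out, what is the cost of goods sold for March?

Mar 18, 303 sold [LIFO — newest first]: 189 @ $2 + 114 @ $3 = $720
Mar 23, 99 sold [LIFO — newest first]: 3 @ $3 + 96 @ $4 = $393
Total COGS = $720 + $393 = $1,113
Ending inventory: 276 @ $4 = $1,104

COGS = $1,113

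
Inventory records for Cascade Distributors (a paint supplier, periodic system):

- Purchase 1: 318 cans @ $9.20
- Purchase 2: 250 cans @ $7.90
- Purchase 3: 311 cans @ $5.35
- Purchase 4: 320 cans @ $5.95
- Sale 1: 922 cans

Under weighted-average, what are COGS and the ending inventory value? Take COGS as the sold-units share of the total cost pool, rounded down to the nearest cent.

Sale 1, sell 922: 922/1199 × $8,468.45 → $6,512.01
Ending inventory (cost pool remaining) = $1,956.44

COGS = $6,512.01; ending inventory = $1,956.44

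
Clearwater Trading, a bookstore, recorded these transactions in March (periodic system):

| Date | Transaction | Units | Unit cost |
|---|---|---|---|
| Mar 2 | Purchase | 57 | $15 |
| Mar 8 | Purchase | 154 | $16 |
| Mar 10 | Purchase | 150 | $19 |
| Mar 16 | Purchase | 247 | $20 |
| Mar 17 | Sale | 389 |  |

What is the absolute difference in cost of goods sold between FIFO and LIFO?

FIFO COGS: 57 @ $15 + 154 @ $16 + 150 @ $19 + 28 @ $20 = $6,729
LIFO COGS: 247 @ $20 + 142 @ $19 = $7,638
Difference = |$6,729 − $7,638| = $909

$909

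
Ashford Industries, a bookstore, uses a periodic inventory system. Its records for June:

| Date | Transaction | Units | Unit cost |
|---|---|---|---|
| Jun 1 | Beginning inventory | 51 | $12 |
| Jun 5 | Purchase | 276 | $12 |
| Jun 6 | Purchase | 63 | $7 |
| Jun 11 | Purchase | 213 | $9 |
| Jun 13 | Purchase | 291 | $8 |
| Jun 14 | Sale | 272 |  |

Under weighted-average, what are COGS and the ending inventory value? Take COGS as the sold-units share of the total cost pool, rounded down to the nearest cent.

COGS = $2,619.59; ending inventory = $5,990.41

Jun 14, sell 272: 272/894 × $8,610.00 → $2,619.59
Ending inventory (cost pool remaining) = $5,990.41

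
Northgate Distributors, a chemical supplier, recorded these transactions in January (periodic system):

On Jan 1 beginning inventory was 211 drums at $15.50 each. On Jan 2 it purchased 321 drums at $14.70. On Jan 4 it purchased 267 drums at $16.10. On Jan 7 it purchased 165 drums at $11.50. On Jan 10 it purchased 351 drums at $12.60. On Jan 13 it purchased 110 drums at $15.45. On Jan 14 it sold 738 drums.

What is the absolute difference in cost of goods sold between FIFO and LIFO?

FIFO COGS: 211 @ $15.50 + 321 @ $14.70 + 206 @ $16.10 = $11,305.80
LIFO COGS: 110 @ $15.45 + 351 @ $12.60 + 165 @ $11.50 + 112 @ $16.10 = $9,822.80
Difference = |$11,305.80 − $9,822.80| = $1,483.00

$1,483.00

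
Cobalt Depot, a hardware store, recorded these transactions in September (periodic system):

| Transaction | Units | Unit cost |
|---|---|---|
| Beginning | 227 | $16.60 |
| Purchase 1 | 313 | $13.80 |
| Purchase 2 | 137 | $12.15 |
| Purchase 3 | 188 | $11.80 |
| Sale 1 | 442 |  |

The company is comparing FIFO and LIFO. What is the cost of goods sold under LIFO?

FIFO COGS: 227 @ $16.60 + 215 @ $13.80 = $6,735.20
LIFO COGS: 188 @ $11.80 + 137 @ $12.15 + 117 @ $13.80 = $5,497.55

COGS = $5,497.55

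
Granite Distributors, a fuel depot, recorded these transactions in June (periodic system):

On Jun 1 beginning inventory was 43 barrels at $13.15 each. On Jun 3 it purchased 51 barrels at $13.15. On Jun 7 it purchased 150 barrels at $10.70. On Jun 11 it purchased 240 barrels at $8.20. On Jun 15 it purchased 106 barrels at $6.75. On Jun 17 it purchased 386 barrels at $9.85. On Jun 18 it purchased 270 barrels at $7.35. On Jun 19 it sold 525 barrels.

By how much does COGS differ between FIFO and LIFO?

$589.60

FIFO COGS: 43 @ $13.15 + 51 @ $13.15 + 150 @ $10.70 + 240 @ $8.20 + 41 @ $6.75 = $5,085.85
LIFO COGS: 270 @ $7.35 + 255 @ $9.85 = $4,496.25
Difference = |$5,085.85 − $4,496.25| = $589.60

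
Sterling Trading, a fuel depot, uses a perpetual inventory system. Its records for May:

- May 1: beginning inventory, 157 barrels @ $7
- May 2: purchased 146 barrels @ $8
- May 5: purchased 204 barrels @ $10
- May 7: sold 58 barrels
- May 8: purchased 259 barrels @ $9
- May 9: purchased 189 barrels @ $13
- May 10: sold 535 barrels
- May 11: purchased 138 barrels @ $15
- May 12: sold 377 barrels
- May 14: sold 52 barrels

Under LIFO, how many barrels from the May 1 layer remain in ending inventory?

May 7, 58 sold [LIFO — newest first]: 58 @ $10 = $580
May 10, 535 sold [LIFO — newest first]: 189 @ $13 + 259 @ $9 + 87 @ $10 = $5,658
May 12, 377 sold [LIFO — newest first]: 138 @ $15 + 59 @ $10 + 146 @ $8 + 34 @ $7 = $4,066
May 14, 52 sold [LIFO — newest first]: 52 @ $7 = $364
Total COGS = $580 + $5,658 + $4,066 + $364 = $10,668
Ending inventory: 71 @ $7 = $497

71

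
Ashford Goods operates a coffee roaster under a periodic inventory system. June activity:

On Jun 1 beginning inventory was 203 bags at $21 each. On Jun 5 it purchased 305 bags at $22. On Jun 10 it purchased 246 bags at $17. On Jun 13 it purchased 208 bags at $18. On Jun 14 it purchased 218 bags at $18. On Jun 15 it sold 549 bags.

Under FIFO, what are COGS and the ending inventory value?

Jun 15, 549 sold [FIFO — oldest first]: 203 @ $21 + 305 @ $22 + 41 @ $17 = $11,670
Ending inventory: 205 @ $17 + 208 @ $18 + 218 @ $18 = $11,153

COGS = $11,670; ending inventory = $11,153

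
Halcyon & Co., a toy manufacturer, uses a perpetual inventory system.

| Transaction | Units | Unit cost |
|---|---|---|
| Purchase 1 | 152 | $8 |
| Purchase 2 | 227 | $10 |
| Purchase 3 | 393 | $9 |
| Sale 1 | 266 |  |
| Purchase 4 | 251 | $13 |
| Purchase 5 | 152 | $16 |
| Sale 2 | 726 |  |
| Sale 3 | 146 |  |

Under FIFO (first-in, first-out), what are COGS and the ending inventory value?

Sale 1 (266) [FIFO — oldest first]: 152 @ $8 + 114 @ $10 = $2,356
Sale 2 (726) [FIFO — oldest first]: 113 @ $10 + 393 @ $9 + 220 @ $13 = $7,527
Sale 3 (146) [FIFO — oldest first]: 31 @ $13 + 115 @ $16 = $2,243
Total COGS = $2,356 + $7,527 + $2,243 = $12,126
Ending inventory: 37 @ $16 = $592
Check: goods available $12,718 = COGS $12,126 + ending $592

COGS = $12,126; ending inventory = $592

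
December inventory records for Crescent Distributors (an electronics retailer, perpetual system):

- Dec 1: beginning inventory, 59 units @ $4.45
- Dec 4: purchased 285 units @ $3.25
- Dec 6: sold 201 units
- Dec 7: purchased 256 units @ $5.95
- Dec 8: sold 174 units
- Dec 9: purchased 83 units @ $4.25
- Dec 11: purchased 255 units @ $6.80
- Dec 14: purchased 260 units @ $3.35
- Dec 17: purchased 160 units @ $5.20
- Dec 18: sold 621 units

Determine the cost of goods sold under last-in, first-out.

COGS = $4,758.35

Dec 6, 201 sold [LIFO — newest first]: 201 @ $3.25 = $653.25
Dec 8, 174 sold [LIFO — newest first]: 174 @ $5.95 = $1,035.30
Dec 18, 621 sold [LIFO — newest first]: 160 @ $5.20 + 260 @ $3.35 + 201 @ $6.80 = $3,069.80
Total COGS = $653.25 + $1,035.30 + $3,069.80 = $4,758.35
Ending inventory: 59 @ $4.45 + 84 @ $3.25 + 82 @ $5.95 + 83 @ $4.25 + 54 @ $6.80 = $1,743.40
Check: goods available $6,501.75 = COGS $4,758.35 + ending $1,743.40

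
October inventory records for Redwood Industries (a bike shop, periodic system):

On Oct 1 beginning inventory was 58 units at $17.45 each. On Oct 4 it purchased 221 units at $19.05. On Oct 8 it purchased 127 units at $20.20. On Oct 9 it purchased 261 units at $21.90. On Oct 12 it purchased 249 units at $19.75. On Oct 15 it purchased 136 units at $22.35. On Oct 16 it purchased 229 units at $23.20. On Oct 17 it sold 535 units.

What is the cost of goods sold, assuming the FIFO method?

COGS = $10,612.65

Oct 17, 535 sold [FIFO — oldest first]: 58 @ $17.45 + 221 @ $19.05 + 127 @ $20.20 + 129 @ $21.90 = $10,612.65
Ending inventory: 132 @ $21.90 + 249 @ $19.75 + 136 @ $22.35 + 229 @ $23.20 = $16,160.95
Check: goods available $26,773.60 = COGS $10,612.65 + ending $16,160.95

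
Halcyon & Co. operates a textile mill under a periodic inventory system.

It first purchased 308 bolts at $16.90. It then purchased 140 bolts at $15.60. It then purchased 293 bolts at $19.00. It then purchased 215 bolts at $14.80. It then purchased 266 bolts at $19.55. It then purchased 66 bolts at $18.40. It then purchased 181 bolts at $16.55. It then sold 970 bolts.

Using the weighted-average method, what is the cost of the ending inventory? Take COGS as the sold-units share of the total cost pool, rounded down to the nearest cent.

Sale 1, sell 970: 970/1469 × $25,548.45 → $16,869.97
Ending inventory (cost pool remaining) = $8,678.48
Check: goods available $25,548.45 = COGS $16,869.97 + ending $8,678.48

Ending inventory = $8,678.48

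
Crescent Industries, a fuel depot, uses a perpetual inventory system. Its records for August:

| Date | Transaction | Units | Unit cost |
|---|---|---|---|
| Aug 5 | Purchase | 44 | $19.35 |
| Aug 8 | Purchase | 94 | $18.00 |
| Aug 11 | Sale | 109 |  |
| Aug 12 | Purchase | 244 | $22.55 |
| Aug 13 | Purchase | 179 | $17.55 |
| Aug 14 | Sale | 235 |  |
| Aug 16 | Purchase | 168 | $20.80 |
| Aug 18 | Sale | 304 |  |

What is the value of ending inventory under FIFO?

Ending inventory = $1,684.80

Aug 11, 109 sold [FIFO — oldest first]: 44 @ $19.35 + 65 @ $18.00 = $2,021.40
Aug 14, 235 sold [FIFO — oldest first]: 29 @ $18.00 + 206 @ $22.55 = $5,167.30
Aug 18, 304 sold [FIFO — oldest first]: 38 @ $22.55 + 179 @ $17.55 + 87 @ $20.80 = $5,807.95
Total COGS = $2,021.40 + $5,167.30 + $5,807.95 = $12,996.65
Ending inventory: 81 @ $20.80 = $1,684.80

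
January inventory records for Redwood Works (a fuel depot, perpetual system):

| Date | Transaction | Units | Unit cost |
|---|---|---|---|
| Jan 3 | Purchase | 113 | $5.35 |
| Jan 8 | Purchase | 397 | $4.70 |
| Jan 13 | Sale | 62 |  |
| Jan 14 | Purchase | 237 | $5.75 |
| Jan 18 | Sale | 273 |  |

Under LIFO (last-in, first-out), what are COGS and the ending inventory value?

COGS = $1,823.35; ending inventory = $2,009.85

Jan 13, 62 sold [LIFO — newest first]: 62 @ $4.70 = $291.40
Jan 18, 273 sold [LIFO — newest first]: 237 @ $5.75 + 36 @ $4.70 = $1,531.95
Total COGS = $291.40 + $1,531.95 = $1,823.35
Ending inventory: 113 @ $5.35 + 299 @ $4.70 = $2,009.85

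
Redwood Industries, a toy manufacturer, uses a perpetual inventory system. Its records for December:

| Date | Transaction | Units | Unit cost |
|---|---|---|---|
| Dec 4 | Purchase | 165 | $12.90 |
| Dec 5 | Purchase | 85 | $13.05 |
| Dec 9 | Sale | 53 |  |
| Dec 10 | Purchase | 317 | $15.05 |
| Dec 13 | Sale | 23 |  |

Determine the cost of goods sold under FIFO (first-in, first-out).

COGS = $980.40

Dec 9, 53 sold [FIFO — oldest first]: 53 @ $12.90 = $683.70
Dec 13, 23 sold [FIFO — oldest first]: 23 @ $12.90 = $296.70
Total COGS = $683.70 + $296.70 = $980.40
Ending inventory: 89 @ $12.90 + 85 @ $13.05 + 317 @ $15.05 = $7,028.20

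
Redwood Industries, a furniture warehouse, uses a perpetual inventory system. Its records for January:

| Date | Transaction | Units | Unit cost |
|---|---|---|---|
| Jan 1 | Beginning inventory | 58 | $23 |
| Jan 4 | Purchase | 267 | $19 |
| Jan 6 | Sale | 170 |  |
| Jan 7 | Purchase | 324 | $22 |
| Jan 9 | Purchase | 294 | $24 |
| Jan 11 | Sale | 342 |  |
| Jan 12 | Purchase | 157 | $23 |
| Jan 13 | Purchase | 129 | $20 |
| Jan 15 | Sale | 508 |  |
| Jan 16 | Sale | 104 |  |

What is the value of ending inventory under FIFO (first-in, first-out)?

Jan 6, 170 sold [FIFO — oldest first]: 58 @ $23 + 112 @ $19 = $3,462
Jan 11, 342 sold [FIFO — oldest first]: 155 @ $19 + 187 @ $22 = $7,059
Jan 15, 508 sold [FIFO — oldest first]: 137 @ $22 + 294 @ $24 + 77 @ $23 = $11,841
Jan 16, 104 sold [FIFO — oldest first]: 80 @ $23 + 24 @ $20 = $2,320
Total COGS = $3,462 + $7,059 + $11,841 + $2,320 = $24,682
Ending inventory: 105 @ $20 = $2,100
Check: goods available $26,782 = COGS $24,682 + ending $2,100

Ending inventory = $2,100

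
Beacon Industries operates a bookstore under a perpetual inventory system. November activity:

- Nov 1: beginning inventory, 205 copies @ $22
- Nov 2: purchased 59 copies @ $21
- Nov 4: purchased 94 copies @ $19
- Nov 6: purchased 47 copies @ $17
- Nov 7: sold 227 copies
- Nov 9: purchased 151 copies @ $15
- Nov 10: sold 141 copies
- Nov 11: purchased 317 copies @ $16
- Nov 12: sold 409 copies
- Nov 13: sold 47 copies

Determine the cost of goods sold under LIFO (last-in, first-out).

COGS = $14,593

Nov 7, 227 sold [LIFO — newest first]: 47 @ $17 + 94 @ $19 + 59 @ $21 + 27 @ $22 = $4,418
Nov 10, 141 sold [LIFO — newest first]: 141 @ $15 = $2,115
Nov 12, 409 sold [LIFO — newest first]: 317 @ $16 + 10 @ $15 + 82 @ $22 = $7,026
Nov 13, 47 sold [LIFO — newest first]: 47 @ $22 = $1,034
Total COGS = $4,418 + $2,115 + $7,026 + $1,034 = $14,593
Ending inventory: 49 @ $22 = $1,078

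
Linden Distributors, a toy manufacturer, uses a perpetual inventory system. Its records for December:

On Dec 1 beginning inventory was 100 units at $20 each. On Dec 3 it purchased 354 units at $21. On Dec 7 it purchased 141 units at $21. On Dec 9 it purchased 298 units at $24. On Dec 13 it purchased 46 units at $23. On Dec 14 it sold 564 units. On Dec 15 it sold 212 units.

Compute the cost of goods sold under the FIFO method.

COGS = $16,739

Dec 14, 564 sold [FIFO — oldest first]: 100 @ $20 + 354 @ $21 + 110 @ $21 = $11,744
Dec 15, 212 sold [FIFO — oldest first]: 31 @ $21 + 181 @ $24 = $4,995
Total COGS = $11,744 + $4,995 = $16,739
Ending inventory: 117 @ $24 + 46 @ $23 = $3,866
Check: goods available $20,605 = COGS $16,739 + ending $3,866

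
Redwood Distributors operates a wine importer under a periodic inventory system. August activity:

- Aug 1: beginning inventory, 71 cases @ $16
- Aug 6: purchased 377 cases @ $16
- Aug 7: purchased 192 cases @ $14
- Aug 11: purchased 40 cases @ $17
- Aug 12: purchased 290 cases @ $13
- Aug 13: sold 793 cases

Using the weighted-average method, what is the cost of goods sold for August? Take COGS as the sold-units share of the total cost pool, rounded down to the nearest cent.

COGS = $11,695.52

Aug 13, sell 793: 793/970 × $14,306.00 → $11,695.52
Ending inventory (cost pool remaining) = $2,610.48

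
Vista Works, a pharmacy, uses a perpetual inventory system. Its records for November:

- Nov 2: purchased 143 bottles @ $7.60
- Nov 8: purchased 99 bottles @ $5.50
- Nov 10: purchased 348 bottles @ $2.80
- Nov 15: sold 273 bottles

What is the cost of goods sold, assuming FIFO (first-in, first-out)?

COGS = $1,718.10

Nov 15, 273 sold [FIFO — oldest first]: 143 @ $7.60 + 99 @ $5.50 + 31 @ $2.80 = $1,718.10
Ending inventory: 317 @ $2.80 = $887.60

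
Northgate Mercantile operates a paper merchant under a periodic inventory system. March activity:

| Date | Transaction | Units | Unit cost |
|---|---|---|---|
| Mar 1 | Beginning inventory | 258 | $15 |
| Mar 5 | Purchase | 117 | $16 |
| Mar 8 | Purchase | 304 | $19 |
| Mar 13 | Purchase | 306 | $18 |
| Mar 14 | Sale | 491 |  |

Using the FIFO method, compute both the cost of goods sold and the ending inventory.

Mar 14, 491 sold [FIFO — oldest first]: 258 @ $15 + 117 @ $16 + 116 @ $19 = $7,946
Ending inventory: 188 @ $19 + 306 @ $18 = $9,080

COGS = $7,946; ending inventory = $9,080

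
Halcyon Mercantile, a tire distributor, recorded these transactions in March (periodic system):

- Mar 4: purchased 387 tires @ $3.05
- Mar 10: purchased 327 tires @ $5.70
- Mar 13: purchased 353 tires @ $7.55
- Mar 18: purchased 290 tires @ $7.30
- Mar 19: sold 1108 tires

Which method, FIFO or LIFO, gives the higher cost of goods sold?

LIFO

FIFO COGS: 387 @ $3.05 + 327 @ $5.70 + 353 @ $7.55 + 41 @ $7.30 = $6,008.70
LIFO COGS: 290 @ $7.30 + 353 @ $7.55 + 327 @ $5.70 + 138 @ $3.05 = $7,066.95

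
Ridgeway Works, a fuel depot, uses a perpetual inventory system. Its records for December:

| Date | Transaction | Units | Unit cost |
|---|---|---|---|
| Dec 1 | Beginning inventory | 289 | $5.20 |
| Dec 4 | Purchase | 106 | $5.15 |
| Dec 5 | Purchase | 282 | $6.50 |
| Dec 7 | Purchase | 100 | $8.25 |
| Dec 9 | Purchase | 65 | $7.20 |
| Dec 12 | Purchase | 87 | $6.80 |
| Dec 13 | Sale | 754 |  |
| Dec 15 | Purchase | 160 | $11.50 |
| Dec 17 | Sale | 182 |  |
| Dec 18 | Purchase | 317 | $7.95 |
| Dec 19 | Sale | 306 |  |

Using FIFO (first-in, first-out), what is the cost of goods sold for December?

Dec 13, 754 sold [FIFO — oldest first]: 289 @ $5.20 + 106 @ $5.15 + 282 @ $6.50 + 77 @ $8.25 = $4,516.95
Dec 17, 182 sold [FIFO — oldest first]: 23 @ $8.25 + 65 @ $7.20 + 87 @ $6.80 + 7 @ $11.50 = $1,329.85
Dec 19, 306 sold [FIFO — oldest first]: 153 @ $11.50 + 153 @ $7.95 = $2,975.85
Total COGS = $4,516.95 + $1,329.85 + $2,975.85 = $8,822.65
Ending inventory: 164 @ $7.95 = $1,303.80

COGS = $8,822.65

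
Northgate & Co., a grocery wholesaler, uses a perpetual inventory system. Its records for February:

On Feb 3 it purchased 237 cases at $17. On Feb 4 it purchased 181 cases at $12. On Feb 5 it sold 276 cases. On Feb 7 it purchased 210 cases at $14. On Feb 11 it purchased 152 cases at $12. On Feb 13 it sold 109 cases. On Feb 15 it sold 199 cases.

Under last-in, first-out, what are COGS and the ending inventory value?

Feb 5, 276 sold [LIFO — newest first]: 181 @ $12 + 95 @ $17 = $3,787
Feb 13, 109 sold [LIFO — newest first]: 109 @ $12 = $1,308
Feb 15, 199 sold [LIFO — newest first]: 43 @ $12 + 156 @ $14 = $2,700
Total COGS = $3,787 + $1,308 + $2,700 = $7,795
Ending inventory: 142 @ $17 + 54 @ $14 = $3,170
Check: goods available $10,965 = COGS $7,795 + ending $3,170

COGS = $7,795; ending inventory = $3,170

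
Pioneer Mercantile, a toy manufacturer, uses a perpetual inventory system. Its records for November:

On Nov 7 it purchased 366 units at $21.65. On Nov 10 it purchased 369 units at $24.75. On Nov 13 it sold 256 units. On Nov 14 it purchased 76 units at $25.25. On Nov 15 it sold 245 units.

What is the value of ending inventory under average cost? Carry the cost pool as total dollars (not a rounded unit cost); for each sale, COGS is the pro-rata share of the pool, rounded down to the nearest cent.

After Nov 7: 366 on hand, pool $7,923.90 (≈ $21.6500 each)
After Nov 10: 735 on hand, pool $17,056.65 (≈ $23.2063 each)
Nov 13, sell 256: 256/735 × $17,056.65 → $5,940.81
After Nov 14: 555 on hand, pool $13,034.84 (≈ $23.4862 each)
Nov 15, sell 245: 245/555 × $13,034.84 → $5,754.11
Total COGS = $5,940.81 + $5,754.11 = $11,694.92
Ending inventory (cost pool remaining) = $7,280.73

Ending inventory = $7,280.73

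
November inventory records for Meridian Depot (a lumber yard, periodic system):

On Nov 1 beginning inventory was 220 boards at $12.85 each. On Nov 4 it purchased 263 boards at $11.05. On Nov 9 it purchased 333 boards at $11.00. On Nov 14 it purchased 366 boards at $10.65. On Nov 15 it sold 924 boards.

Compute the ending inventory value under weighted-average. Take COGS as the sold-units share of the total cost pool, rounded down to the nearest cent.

Nov 15, sell 924: 924/1182 × $13,294.05 → $10,392.30
Ending inventory (cost pool remaining) = $2,901.75

Ending inventory = $2,901.75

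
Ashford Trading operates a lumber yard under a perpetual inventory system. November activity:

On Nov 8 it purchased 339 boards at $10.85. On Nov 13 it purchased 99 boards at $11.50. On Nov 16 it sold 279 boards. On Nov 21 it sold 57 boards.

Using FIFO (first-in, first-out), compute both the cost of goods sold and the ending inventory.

COGS = $3,645.60; ending inventory = $1,171.05

Nov 16, 279 sold [FIFO — oldest first]: 279 @ $10.85 = $3,027.15
Nov 21, 57 sold [FIFO — oldest first]: 57 @ $10.85 = $618.45
Total COGS = $3,027.15 + $618.45 = $3,645.60
Ending inventory: 3 @ $10.85 + 99 @ $11.50 = $1,171.05
Check: goods available $4,816.65 = COGS $3,645.60 + ending $1,171.05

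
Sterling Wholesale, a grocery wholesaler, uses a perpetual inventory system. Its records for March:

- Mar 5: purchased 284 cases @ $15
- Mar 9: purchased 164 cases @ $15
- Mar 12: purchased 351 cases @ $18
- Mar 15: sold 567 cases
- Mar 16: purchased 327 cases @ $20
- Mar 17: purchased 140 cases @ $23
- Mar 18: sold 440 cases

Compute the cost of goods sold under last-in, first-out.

Mar 15, 567 sold [LIFO — newest first]: 351 @ $18 + 164 @ $15 + 52 @ $15 = $9,558
Mar 18, 440 sold [LIFO — newest first]: 140 @ $23 + 300 @ $20 = $9,220
Total COGS = $9,558 + $9,220 = $18,778
Ending inventory: 232 @ $15 + 27 @ $20 = $4,020
Check: goods available $22,798 = COGS $18,778 + ending $4,020

COGS = $18,778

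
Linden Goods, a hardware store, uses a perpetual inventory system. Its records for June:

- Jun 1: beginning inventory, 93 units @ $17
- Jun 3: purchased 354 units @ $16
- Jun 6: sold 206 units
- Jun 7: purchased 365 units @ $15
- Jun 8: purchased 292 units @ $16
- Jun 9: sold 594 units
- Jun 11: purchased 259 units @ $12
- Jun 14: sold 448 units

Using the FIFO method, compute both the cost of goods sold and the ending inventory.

Jun 6, 206 sold [FIFO — oldest first]: 93 @ $17 + 113 @ $16 = $3,389
Jun 9, 594 sold [FIFO — oldest first]: 241 @ $16 + 353 @ $15 = $9,151
Jun 14, 448 sold [FIFO — oldest first]: 12 @ $15 + 292 @ $16 + 144 @ $12 = $6,580
Total COGS = $3,389 + $9,151 + $6,580 = $19,120
Ending inventory: 115 @ $12 = $1,380
Check: goods available $20,500 = COGS $19,120 + ending $1,380

COGS = $19,120; ending inventory = $1,380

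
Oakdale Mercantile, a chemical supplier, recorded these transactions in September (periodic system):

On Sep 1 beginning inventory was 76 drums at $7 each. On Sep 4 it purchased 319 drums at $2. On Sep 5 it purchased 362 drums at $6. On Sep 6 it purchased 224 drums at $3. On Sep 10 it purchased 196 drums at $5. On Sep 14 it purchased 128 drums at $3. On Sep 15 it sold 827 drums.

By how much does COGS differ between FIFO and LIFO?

$158

FIFO COGS: 76 @ $7 + 319 @ $2 + 362 @ $6 + 70 @ $3 = $3,552
LIFO COGS: 128 @ $3 + 196 @ $5 + 224 @ $3 + 279 @ $6 = $3,710
Difference = |$3,552 − $3,710| = $158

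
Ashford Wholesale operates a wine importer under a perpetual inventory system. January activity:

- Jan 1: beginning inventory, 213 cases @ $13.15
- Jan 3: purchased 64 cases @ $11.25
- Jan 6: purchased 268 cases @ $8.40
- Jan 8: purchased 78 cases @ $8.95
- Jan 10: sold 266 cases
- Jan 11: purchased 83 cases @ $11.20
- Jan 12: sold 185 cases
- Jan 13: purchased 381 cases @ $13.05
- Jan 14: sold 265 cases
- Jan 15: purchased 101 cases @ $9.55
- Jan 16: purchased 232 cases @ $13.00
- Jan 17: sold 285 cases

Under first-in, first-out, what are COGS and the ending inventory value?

COGS = $11,249.60; ending inventory = $5,102.85

Jan 10, 266 sold [FIFO — oldest first]: 213 @ $13.15 + 53 @ $11.25 = $3,397.20
Jan 12, 185 sold [FIFO — oldest first]: 11 @ $11.25 + 174 @ $8.40 = $1,585.35
Jan 14, 265 sold [FIFO — oldest first]: 94 @ $8.40 + 78 @ $8.95 + 83 @ $11.20 + 10 @ $13.05 = $2,547.80
Jan 17, 285 sold [FIFO — oldest first]: 285 @ $13.05 = $3,719.25
Total COGS = $3,397.20 + $1,585.35 + $2,547.80 + $3,719.25 = $11,249.60
Ending inventory: 86 @ $13.05 + 101 @ $9.55 + 232 @ $13.00 = $5,102.85
Check: goods available $16,352.45 = COGS $11,249.60 + ending $5,102.85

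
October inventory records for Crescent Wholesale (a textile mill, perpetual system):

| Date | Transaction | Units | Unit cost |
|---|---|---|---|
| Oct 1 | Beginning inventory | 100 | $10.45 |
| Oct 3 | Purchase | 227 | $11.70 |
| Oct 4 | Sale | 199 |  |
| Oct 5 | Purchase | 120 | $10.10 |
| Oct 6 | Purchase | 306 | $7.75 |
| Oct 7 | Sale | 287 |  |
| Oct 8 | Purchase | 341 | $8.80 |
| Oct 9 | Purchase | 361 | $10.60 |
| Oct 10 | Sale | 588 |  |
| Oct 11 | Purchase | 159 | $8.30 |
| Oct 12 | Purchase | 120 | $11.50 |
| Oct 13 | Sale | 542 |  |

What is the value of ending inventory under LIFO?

Ending inventory = $1,255.60

Oct 4, 199 sold [LIFO — newest first]: 199 @ $11.70 = $2,328.30
Oct 7, 287 sold [LIFO — newest first]: 287 @ $7.75 = $2,224.25
Oct 10, 588 sold [LIFO — newest first]: 361 @ $10.60 + 227 @ $8.80 = $5,824.20
Oct 13, 542 sold [LIFO — newest first]: 120 @ $11.50 + 159 @ $8.30 + 114 @ $8.80 + 19 @ $7.75 + 120 @ $10.10 + 10 @ $11.70 = $5,179.15
Total COGS = $2,328.30 + $2,224.25 + $5,824.20 + $5,179.15 = $15,555.90
Ending inventory: 100 @ $10.45 + 18 @ $11.70 = $1,255.60
Check: goods available $16,811.50 = COGS $15,555.90 + ending $1,255.60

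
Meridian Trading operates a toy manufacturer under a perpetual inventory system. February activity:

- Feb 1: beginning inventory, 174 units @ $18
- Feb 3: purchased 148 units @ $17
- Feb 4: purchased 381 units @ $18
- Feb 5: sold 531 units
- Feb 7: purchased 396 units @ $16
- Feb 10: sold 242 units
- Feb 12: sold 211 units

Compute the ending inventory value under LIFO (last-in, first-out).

Feb 5, 531 sold [LIFO — newest first]: 381 @ $18 + 148 @ $17 + 2 @ $18 = $9,410
Feb 10, 242 sold [LIFO — newest first]: 242 @ $16 = $3,872
Feb 12, 211 sold [LIFO — newest first]: 154 @ $16 + 57 @ $18 = $3,490
Total COGS = $9,410 + $3,872 + $3,490 = $16,772
Ending inventory: 115 @ $18 = $2,070
Check: goods available $18,842 = COGS $16,772 + ending $2,070

Ending inventory = $2,070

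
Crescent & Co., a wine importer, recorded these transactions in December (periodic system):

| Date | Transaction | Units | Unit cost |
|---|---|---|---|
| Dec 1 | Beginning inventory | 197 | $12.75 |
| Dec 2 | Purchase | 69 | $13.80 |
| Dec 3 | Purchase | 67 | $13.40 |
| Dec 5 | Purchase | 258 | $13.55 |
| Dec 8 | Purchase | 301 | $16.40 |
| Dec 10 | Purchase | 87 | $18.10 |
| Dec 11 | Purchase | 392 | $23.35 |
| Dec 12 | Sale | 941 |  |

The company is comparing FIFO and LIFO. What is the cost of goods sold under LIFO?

FIFO COGS: 197 @ $12.75 + 69 @ $13.80 + 67 @ $13.40 + 258 @ $13.55 + 301 @ $16.40 + 49 @ $18.10 = $13,680.95
LIFO COGS: 392 @ $23.35 + 87 @ $18.10 + 301 @ $16.40 + 161 @ $13.55 = $17,845.85

COGS = $17,845.85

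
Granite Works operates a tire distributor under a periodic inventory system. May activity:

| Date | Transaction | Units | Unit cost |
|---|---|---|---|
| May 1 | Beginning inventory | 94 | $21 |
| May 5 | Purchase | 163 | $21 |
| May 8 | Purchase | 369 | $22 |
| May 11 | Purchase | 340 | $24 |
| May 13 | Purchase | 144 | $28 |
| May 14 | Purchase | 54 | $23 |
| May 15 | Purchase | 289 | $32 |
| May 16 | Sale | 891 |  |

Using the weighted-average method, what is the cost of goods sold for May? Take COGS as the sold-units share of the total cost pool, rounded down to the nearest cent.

May 16, sell 891: 891/1453 × $36,197.00 → $22,196.50
Ending inventory (cost pool remaining) = $14,000.50

COGS = $22,196.50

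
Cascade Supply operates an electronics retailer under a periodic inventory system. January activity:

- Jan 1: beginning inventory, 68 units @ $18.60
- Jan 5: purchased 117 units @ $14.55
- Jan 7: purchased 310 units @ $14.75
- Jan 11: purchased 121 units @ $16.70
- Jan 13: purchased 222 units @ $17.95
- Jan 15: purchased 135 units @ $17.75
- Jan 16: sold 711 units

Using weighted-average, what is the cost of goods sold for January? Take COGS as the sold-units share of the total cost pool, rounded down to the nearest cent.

Jan 16, sell 711: 711/973 × $15,941.50 → $11,648.92
Ending inventory (cost pool remaining) = $4,292.58

COGS = $11,648.92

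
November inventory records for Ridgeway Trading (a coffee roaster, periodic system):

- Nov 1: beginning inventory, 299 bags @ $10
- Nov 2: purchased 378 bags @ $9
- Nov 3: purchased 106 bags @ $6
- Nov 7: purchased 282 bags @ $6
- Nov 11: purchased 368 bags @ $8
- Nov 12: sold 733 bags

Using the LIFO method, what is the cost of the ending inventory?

Nov 12, 733 sold [LIFO — newest first]: 368 @ $8 + 282 @ $6 + 83 @ $6 = $5,134
Ending inventory: 299 @ $10 + 378 @ $9 + 23 @ $6 = $6,530

Ending inventory = $6,530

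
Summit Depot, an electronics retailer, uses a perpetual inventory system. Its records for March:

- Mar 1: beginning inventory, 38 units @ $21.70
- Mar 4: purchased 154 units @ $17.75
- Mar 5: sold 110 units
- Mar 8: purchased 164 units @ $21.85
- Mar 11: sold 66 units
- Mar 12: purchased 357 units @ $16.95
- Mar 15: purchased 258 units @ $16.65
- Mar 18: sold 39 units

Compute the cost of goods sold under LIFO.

Mar 5, 110 sold [LIFO — newest first]: 110 @ $17.75 = $1,952.50
Mar 11, 66 sold [LIFO — newest first]: 66 @ $21.85 = $1,442.10
Mar 18, 39 sold [LIFO — newest first]: 39 @ $16.65 = $649.35
Total COGS = $1,952.50 + $1,442.10 + $649.35 = $4,043.95
Ending inventory: 38 @ $21.70 + 44 @ $17.75 + 98 @ $21.85 + 357 @ $16.95 + 219 @ $16.65 = $13,444.40

COGS = $4,043.95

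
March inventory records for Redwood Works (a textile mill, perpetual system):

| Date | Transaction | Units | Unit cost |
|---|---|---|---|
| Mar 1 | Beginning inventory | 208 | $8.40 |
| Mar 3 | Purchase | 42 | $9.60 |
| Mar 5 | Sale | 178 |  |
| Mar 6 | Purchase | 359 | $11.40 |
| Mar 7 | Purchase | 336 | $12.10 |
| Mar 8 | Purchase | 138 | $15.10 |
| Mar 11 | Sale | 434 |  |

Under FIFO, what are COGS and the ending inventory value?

COGS = $6,279.30; ending inventory = $6,113.10

Mar 5, 178 sold [FIFO — oldest first]: 178 @ $8.40 = $1,495.20
Mar 11, 434 sold [FIFO — oldest first]: 30 @ $8.40 + 42 @ $9.60 + 359 @ $11.40 + 3 @ $12.10 = $4,784.10
Total COGS = $1,495.20 + $4,784.10 = $6,279.30
Ending inventory: 333 @ $12.10 + 138 @ $15.10 = $6,113.10
Check: goods available $12,392.40 = COGS $6,279.30 + ending $6,113.10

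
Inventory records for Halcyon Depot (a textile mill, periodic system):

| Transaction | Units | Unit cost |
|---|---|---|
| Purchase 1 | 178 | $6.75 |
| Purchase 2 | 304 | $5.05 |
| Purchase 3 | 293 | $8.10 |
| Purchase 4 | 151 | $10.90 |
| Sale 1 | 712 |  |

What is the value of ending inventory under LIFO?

Sale 1 (712) [LIFO — newest first]: 151 @ $10.90 + 293 @ $8.10 + 268 @ $5.05 = $5,372.60
Ending inventory: 178 @ $6.75 + 36 @ $5.05 = $1,383.30

Ending inventory = $1,383.30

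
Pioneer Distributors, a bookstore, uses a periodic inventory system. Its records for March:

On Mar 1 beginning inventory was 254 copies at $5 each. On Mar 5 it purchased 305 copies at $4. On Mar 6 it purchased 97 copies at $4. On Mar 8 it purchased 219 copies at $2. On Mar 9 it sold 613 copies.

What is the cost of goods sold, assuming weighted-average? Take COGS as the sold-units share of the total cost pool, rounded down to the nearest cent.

Mar 9, sell 613: 613/875 × $3,316.00 → $2,323.09
Ending inventory (cost pool remaining) = $992.91
Check: goods available $3,316.00 = COGS $2,323.09 + ending $992.91

COGS = $2,323.09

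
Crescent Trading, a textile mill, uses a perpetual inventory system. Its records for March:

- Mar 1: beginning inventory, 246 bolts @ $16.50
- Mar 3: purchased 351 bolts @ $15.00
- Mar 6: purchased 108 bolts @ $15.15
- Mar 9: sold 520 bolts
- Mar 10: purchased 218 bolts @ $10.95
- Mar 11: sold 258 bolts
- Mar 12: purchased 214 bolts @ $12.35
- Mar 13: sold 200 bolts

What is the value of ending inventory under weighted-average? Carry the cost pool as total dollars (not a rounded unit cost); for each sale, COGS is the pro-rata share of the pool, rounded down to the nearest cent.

Ending inventory = $2,009.26

After Mar 1: 246 on hand, pool $4,059.00 (≈ $16.5000 each)
After Mar 3: 597 on hand, pool $9,324.00 (≈ $15.6181 each)
After Mar 6: 705 on hand, pool $10,960.20 (≈ $15.5464 each)
Mar 9, sell 520: 520/705 × $10,960.20 → $8,084.11
After Mar 10: 403 on hand, pool $5,263.19 (≈ $13.0600 each)
Mar 11, sell 258: 258/403 × $5,263.19 → $3,369.48
After Mar 12: 359 on hand, pool $4,536.61 (≈ $12.6368 each)
Mar 13, sell 200: 200/359 × $4,536.61 → $2,527.35
Total COGS = $8,084.11 + $3,369.48 + $2,527.35 = $13,980.94
Ending inventory (cost pool remaining) = $2,009.26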